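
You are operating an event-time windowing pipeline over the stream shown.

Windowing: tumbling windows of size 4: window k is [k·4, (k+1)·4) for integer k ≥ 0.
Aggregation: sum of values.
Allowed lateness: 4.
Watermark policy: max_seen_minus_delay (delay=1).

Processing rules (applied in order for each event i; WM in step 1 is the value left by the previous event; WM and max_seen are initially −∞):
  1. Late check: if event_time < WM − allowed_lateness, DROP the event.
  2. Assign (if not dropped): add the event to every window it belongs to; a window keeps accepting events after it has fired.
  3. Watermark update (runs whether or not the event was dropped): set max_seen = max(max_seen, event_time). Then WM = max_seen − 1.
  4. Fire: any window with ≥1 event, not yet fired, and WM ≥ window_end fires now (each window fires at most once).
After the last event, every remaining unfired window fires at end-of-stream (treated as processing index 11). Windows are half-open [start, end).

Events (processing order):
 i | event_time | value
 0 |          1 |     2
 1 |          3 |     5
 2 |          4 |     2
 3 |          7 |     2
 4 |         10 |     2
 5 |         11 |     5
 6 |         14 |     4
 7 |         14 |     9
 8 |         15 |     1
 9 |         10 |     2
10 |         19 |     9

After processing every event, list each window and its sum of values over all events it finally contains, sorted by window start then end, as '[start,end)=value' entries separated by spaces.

[0,4)=7 [4,8)=4 [8,12)=9 [12,16)=14 [16,20)=9

i=0 t=1 v=2: → [0,4); WM=0
i=1 t=3 v=5: → [0,4); WM=2
i=2 t=4 v=2: → [4,8); WM=3
i=3 t=7 v=2: → [4,8); WM=6; [0,4) fires=7
i=4 t=10 v=2: → [8,12); WM=9; [4,8) fires=4
i=5 t=11 v=5: → [8,12); WM=10
i=6 t=14 v=4: → [12,16); WM=13; [8,12) fires=7
i=7 t=14 v=9: → [12,16); WM=13
i=8 t=15 v=1: → [12,16); WM=14
i=9 t=10 v=2: → [8,12); WM=14
i=10 t=19 v=9: → [16,20); WM=18; [12,16) fires=14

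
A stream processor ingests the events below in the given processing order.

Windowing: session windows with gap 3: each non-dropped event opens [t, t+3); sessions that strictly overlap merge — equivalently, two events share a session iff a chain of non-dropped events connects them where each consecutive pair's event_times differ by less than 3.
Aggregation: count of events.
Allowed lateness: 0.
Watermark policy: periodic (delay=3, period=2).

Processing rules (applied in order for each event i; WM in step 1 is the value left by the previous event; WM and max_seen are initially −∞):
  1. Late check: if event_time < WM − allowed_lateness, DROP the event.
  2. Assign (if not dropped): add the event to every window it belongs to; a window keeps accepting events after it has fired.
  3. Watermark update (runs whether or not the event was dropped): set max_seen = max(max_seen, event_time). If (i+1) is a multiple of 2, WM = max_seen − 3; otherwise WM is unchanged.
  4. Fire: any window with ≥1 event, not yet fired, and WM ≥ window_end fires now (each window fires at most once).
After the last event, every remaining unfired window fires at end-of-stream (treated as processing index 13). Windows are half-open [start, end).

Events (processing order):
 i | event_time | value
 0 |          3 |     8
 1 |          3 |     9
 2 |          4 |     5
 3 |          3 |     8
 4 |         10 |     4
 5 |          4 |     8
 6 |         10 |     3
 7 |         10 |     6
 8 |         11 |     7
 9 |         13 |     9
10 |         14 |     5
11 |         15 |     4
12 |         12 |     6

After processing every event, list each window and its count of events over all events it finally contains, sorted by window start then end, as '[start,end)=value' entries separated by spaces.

i=0 t=3 v=8: → [3,6); WM=−∞
i=1 t=3 v=9: → [3,6); WM=0
i=2 t=4 v=5: → [3,7); WM=0
i=3 t=3 v=8: → [3,7); WM=1
i=4 t=10 v=4: → [10,13); WM=1
i=5 t=4 v=8: → [3,7); WM=7
i=6 t=10 v=3: → [10,13); WM=7
i=7 t=10 v=6: → [10,13); WM=7
i=8 t=11 v=7: → [10,14); WM=7
i=9 t=13 v=9: → [10,16); WM=10
i=10 t=14 v=5: → [10,17); WM=10
i=11 t=15 v=4: → [10,18); WM=12
i=12 t=12 v=6: → [10,18); WM=12

[3,7)=5 [10,18)=8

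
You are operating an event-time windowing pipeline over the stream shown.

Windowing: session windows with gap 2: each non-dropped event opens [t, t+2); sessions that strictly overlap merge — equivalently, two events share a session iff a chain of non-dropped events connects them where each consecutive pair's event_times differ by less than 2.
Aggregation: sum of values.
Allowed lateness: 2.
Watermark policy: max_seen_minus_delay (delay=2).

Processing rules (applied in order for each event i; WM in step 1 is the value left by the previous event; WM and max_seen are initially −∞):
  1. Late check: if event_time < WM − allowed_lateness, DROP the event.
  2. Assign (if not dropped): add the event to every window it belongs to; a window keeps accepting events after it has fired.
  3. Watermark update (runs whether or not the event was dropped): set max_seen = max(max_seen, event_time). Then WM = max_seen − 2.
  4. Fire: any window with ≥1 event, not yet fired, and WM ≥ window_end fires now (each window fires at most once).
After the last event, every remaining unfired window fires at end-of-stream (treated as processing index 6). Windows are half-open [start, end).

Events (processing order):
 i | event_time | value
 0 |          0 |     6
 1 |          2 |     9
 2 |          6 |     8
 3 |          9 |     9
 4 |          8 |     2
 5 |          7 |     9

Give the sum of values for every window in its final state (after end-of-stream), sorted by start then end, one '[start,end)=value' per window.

[0,2)=6 [2,4)=9 [6,11)=28

i=0 t=0 v=6: → [0,2); WM=-2
i=1 t=2 v=9: → [2,4); WM=0
i=2 t=6 v=8: → [6,8); WM=4
i=3 t=9 v=9: → [9,11); WM=7
i=4 t=8 v=2: → [8,11); WM=7
i=5 t=7 v=9: → [6,11); WM=7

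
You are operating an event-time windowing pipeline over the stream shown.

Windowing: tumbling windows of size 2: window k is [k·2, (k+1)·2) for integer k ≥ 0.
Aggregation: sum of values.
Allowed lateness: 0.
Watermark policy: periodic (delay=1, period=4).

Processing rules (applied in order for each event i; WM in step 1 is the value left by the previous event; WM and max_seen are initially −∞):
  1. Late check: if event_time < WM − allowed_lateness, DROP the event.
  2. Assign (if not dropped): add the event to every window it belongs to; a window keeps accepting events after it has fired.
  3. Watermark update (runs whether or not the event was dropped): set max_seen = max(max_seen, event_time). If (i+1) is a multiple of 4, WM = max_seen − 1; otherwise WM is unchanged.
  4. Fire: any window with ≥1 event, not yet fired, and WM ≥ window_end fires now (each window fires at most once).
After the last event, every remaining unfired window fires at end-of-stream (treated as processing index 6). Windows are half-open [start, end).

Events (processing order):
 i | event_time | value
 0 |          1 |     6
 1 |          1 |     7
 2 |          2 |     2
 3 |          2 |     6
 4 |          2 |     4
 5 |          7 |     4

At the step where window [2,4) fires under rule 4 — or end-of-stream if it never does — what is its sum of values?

i=0 t=1 v=6: → [0,2); WM=−∞
i=1 t=1 v=7: → [0,2); WM=−∞
i=2 t=2 v=2: → [2,4); WM=−∞
i=3 t=2 v=6: → [2,4); WM=1
i=4 t=2 v=4: → [2,4); WM=1
i=5 t=7 v=4: → [6,8); WM=1

12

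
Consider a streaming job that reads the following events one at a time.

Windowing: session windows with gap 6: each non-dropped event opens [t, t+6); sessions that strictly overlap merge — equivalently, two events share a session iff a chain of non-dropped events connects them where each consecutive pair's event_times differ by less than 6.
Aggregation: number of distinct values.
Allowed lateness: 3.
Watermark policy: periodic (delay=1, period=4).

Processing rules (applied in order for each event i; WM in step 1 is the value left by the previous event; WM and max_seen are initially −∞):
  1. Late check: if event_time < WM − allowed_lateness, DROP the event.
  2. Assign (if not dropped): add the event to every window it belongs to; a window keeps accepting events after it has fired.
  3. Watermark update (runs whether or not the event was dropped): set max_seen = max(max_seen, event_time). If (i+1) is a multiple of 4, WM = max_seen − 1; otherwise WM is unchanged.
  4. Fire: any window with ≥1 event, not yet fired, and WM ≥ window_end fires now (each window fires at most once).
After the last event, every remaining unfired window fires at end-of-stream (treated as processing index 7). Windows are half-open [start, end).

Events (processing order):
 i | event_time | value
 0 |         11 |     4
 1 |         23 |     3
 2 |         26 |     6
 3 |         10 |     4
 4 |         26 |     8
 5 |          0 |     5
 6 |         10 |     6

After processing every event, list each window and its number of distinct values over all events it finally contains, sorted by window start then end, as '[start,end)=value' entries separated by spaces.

i=0 t=11 v=4: → [11,17); WM=−∞
i=1 t=23 v=3: → [23,29); WM=−∞
i=2 t=26 v=6: → [23,32); WM=−∞
i=3 t=10 v=4: → [10,17); WM=25
i=4 t=26 v=8: → [23,32); WM=25
i=5 t=0 v=5: DROP (t<25-3); WM=25
i=6 t=10 v=6: DROP (t<25-3); WM=25

[10,17)=1 [23,32)=3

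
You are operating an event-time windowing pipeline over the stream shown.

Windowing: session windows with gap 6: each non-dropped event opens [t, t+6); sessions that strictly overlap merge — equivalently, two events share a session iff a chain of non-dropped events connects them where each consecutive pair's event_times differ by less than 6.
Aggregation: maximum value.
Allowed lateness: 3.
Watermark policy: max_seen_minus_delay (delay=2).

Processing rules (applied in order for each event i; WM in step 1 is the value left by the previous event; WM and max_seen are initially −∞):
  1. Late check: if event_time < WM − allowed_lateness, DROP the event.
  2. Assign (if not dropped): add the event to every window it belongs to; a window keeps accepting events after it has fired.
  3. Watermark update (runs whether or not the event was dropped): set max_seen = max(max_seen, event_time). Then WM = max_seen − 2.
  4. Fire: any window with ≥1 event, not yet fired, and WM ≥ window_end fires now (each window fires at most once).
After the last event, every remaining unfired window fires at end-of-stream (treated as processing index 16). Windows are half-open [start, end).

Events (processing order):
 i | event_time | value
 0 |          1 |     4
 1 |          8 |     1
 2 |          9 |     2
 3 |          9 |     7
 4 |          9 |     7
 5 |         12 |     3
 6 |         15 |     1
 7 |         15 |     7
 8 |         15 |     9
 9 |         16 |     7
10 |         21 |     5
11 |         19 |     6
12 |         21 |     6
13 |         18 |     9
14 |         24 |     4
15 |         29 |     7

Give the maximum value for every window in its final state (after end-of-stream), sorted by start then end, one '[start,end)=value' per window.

[1,7)=4 [8,35)=9

i=0 t=1 v=4: → [1,7); WM=-1
i=1 t=8 v=1: → [8,14); WM=6
i=2 t=9 v=2: → [8,15); WM=7
i=3 t=9 v=7: → [8,15); WM=7
i=4 t=9 v=7: → [8,15); WM=7
i=5 t=12 v=3: → [8,18); WM=10
i=6 t=15 v=1: → [8,21); WM=13
i=7 t=15 v=7: → [8,21); WM=13
i=8 t=15 v=9: → [8,21); WM=13
i=9 t=16 v=7: → [8,22); WM=14
i=10 t=21 v=5: → [8,27); WM=19
i=11 t=19 v=6: → [8,27); WM=19
i=12 t=21 v=6: → [8,27); WM=19
i=13 t=18 v=9: → [8,27); WM=19
i=14 t=24 v=4: → [8,30); WM=22
i=15 t=29 v=7: → [8,35); WM=27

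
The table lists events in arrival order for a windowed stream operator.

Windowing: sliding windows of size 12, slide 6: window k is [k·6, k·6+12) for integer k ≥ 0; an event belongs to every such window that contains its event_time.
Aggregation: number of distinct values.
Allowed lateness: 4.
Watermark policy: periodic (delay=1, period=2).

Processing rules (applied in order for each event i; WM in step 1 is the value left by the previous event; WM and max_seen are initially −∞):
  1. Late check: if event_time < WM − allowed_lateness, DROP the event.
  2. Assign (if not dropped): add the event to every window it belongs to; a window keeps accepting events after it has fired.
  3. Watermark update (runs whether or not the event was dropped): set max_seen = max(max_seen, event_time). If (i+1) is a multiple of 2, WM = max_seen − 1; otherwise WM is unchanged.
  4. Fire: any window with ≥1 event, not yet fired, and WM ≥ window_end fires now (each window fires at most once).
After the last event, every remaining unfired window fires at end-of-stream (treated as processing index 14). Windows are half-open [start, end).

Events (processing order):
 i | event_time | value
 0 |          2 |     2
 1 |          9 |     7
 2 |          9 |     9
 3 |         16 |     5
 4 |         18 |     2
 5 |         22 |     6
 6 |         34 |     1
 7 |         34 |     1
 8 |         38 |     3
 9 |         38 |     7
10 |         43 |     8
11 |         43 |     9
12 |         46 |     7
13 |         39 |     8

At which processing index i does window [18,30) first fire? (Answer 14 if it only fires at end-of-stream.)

i=0 t=2 v=2: → [0,12); WM=−∞
i=1 t=9 v=7: → [6,18),[0,12); WM=8
i=2 t=9 v=9: → [6,18),[0,12); WM=8
i=3 t=16 v=5: → [12,24),[6,18); WM=15; [0,12) fires=3
i=4 t=18 v=2: → [18,30),[12,24); WM=15
i=5 t=22 v=6: → [18,30),[12,24); WM=21; [6,18) fires=3
i=6 t=34 v=1: → [30,42),[24,36); WM=21
i=7 t=34 v=1: → [30,42),[24,36); WM=33; [12,24) fires=3 [18,30) fires=2
i=8 t=38 v=3: → [36,48),[30,42); WM=33
i=9 t=38 v=7: → [36,48),[30,42); WM=37; [24,36) fires=1
i=10 t=43 v=8: → [42,54),[36,48); WM=37
i=11 t=43 v=9: → [42,54),[36,48); WM=42; [30,42) fires=3
i=12 t=46 v=7: → [42,54),[36,48); WM=42
i=13 t=39 v=8: → [36,48),[30,42); WM=45

7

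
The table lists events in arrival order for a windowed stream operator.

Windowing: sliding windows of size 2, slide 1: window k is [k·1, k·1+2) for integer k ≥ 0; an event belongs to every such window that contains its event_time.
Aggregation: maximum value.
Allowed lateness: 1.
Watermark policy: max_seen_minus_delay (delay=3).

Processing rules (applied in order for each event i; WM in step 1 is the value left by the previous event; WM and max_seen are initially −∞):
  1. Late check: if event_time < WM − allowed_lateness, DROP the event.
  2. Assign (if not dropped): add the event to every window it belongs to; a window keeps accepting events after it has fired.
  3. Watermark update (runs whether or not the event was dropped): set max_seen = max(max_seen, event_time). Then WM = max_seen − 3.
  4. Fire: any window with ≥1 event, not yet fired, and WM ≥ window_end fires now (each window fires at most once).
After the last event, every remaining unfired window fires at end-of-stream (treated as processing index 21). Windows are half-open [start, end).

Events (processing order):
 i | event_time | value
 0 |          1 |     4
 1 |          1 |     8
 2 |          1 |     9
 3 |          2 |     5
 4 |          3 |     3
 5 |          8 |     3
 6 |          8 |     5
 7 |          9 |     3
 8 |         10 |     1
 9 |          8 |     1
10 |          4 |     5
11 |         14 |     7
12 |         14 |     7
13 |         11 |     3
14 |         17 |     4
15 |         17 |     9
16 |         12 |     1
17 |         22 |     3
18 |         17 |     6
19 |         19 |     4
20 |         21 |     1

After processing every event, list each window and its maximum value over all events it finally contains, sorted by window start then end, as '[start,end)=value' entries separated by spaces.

[0,2)=9 [1,3)=9 [2,4)=5 [3,5)=3 [7,9)=5 [8,10)=5 [9,11)=3 [10,12)=3 [11,13)=3 [13,15)=7 [14,16)=7 [16,18)=9 [17,19)=9 [18,20)=4 [19,21)=4 [20,22)=1 [21,23)=3 [22,24)=3

i=0 t=1 v=4: → [1,3),[0,2); WM=-2
i=1 t=1 v=8: → [1,3),[0,2); WM=-2
i=2 t=1 v=9: → [1,3),[0,2); WM=-2
i=3 t=2 v=5: → [2,4),[1,3); WM=-1
i=4 t=3 v=3: → [3,5),[2,4); WM=0
i=5 t=8 v=3: → [8,10),[7,9); WM=5; [0,2) fires=9 [1,3) fires=9 [2,4) fires=5 [3,5) fires=3
i=6 t=8 v=5: → [8,10),[7,9); WM=5
i=7 t=9 v=3: → [9,11),[8,10); WM=6
i=8 t=10 v=1: → [10,12),[9,11); WM=7
i=9 t=8 v=1: → [8,10),[7,9); WM=7
i=10 t=4 v=5: DROP (t<7-1); WM=7
i=11 t=14 v=7: → [14,16),[13,15); WM=11; [7,9) fires=5 [8,10) fires=5 [9,11) fires=3
i=12 t=14 v=7: → [14,16),[13,15); WM=11
i=13 t=11 v=3: → [11,13),[10,12); WM=11
i=14 t=17 v=4: → [17,19),[16,18); WM=14; [10,12) fires=3 [11,13) fires=3
i=15 t=17 v=9: → [17,19),[16,18); WM=14
i=16 t=12 v=1: DROP (t<14-1); WM=14
i=17 t=22 v=3: → [22,24),[21,23); WM=19; [13,15) fires=7 [14,16) fires=7 [16,18) fires=9 [17,19) fires=9
i=18 t=17 v=6: DROP (t<19-1); WM=19
i=19 t=19 v=4: → [19,21),[18,20); WM=19
i=20 t=21 v=1: → [21,23),[20,22); WM=19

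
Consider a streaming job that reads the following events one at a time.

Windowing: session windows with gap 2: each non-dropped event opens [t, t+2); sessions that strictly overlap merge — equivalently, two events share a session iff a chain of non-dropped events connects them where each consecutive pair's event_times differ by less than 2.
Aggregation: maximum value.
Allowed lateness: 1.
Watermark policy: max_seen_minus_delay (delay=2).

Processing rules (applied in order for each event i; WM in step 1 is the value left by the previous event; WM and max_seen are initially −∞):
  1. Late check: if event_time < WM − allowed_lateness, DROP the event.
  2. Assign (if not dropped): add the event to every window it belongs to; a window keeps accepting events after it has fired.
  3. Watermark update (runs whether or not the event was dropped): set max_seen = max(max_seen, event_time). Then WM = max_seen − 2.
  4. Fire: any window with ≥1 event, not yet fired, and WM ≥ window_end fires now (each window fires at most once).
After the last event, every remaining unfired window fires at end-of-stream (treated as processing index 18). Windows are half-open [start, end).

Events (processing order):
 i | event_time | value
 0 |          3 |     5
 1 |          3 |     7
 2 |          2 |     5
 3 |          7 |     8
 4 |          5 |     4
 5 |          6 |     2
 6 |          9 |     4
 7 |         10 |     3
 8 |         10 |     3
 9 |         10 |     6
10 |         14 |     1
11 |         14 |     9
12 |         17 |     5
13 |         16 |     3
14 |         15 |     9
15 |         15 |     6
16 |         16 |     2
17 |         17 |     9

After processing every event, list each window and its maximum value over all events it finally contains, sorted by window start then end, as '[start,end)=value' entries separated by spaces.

[2,5)=7 [5,9)=8 [9,12)=6 [14,19)=9

i=0 t=3 v=5: → [3,5); WM=1
i=1 t=3 v=7: → [3,5); WM=1
i=2 t=2 v=5: → [2,5); WM=1
i=3 t=7 v=8: → [7,9); WM=5
i=4 t=5 v=4: → [5,7); WM=5
i=5 t=6 v=2: → [5,9); WM=5
i=6 t=9 v=4: → [9,11); WM=7
i=7 t=10 v=3: → [9,12); WM=8
i=8 t=10 v=3: → [9,12); WM=8
i=9 t=10 v=6: → [9,12); WM=8
i=10 t=14 v=1: → [14,16); WM=12
i=11 t=14 v=9: → [14,16); WM=12
i=12 t=17 v=5: → [17,19); WM=15
i=13 t=16 v=3: → [16,19); WM=15
i=14 t=15 v=9: → [14,19); WM=15
i=15 t=15 v=6: → [14,19); WM=15
i=16 t=16 v=2: → [14,19); WM=15
i=17 t=17 v=9: → [14,19); WM=15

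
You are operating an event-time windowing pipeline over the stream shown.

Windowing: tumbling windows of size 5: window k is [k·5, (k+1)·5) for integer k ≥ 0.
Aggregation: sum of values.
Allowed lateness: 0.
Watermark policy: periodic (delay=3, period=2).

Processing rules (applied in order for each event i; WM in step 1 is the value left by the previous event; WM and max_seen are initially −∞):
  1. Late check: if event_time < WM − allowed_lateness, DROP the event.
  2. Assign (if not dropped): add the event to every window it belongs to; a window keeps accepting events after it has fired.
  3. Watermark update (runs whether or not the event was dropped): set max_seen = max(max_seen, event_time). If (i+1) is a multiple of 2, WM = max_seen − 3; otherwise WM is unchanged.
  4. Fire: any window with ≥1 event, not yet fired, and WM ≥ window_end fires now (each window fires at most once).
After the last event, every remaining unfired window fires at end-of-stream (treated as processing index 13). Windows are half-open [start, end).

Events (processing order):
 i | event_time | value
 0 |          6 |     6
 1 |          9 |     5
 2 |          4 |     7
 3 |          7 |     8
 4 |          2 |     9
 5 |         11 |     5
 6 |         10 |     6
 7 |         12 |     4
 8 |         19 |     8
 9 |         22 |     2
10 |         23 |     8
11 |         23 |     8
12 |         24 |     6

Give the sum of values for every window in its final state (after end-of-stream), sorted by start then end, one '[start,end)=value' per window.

i=0 t=6 v=6: → [5,10); WM=−∞
i=1 t=9 v=5: → [5,10); WM=6
i=2 t=4 v=7: DROP (t<6-0); WM=6
i=3 t=7 v=8: → [5,10); WM=6
i=4 t=2 v=9: DROP (t<6-0); WM=6
i=5 t=11 v=5: → [10,15); WM=8
i=6 t=10 v=6: → [10,15); WM=8
i=7 t=12 v=4: → [10,15); WM=9
i=8 t=19 v=8: → [15,20); WM=9
i=9 t=22 v=2: → [20,25); WM=19; [5,10) fires=19 [10,15) fires=15
i=10 t=23 v=8: → [20,25); WM=19
i=11 t=23 v=8: → [20,25); WM=20; [15,20) fires=8
i=12 t=24 v=6: → [20,25); WM=20

[5,10)=19 [10,15)=15 [15,20)=8 [20,25)=24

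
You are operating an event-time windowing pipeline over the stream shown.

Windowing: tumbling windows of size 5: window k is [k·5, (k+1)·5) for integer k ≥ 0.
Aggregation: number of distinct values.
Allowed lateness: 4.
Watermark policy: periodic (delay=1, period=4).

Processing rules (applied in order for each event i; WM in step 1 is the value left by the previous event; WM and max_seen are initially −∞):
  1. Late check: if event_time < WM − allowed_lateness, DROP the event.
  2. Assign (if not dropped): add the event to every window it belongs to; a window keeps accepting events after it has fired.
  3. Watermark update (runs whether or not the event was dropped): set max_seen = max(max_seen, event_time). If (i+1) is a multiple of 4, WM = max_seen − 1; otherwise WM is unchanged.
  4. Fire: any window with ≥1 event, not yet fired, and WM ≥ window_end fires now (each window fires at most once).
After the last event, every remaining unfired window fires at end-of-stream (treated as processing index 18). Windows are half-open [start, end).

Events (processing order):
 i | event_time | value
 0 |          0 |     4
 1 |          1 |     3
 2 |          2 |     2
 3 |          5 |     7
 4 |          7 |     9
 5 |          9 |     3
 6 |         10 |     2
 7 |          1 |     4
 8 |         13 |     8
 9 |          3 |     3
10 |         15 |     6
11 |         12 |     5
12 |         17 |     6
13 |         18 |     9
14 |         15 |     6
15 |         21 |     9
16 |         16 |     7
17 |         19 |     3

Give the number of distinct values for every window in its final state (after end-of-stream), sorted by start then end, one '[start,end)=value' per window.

[0,5)=3 [5,10)=3 [10,15)=3 [15,20)=4 [20,25)=1

i=0 t=0 v=4: → [0,5); WM=−∞
i=1 t=1 v=3: → [0,5); WM=−∞
i=2 t=2 v=2: → [0,5); WM=−∞
i=3 t=5 v=7: → [5,10); WM=4
i=4 t=7 v=9: → [5,10); WM=4
i=5 t=9 v=3: → [5,10); WM=4
i=6 t=10 v=2: → [10,15); WM=4
i=7 t=1 v=4: → [0,5); WM=9; [0,5) fires=3
i=8 t=13 v=8: → [10,15); WM=9
i=9 t=3 v=3: DROP (t<9-4); WM=9
i=10 t=15 v=6: → [15,20); WM=9
i=11 t=12 v=5: → [10,15); WM=14; [5,10) fires=3
i=12 t=17 v=6: → [15,20); WM=14
i=13 t=18 v=9: → [15,20); WM=14
i=14 t=15 v=6: → [15,20); WM=14
i=15 t=21 v=9: → [20,25); WM=20; [10,15) fires=3 [15,20) fires=2
i=16 t=16 v=7: → [15,20); WM=20
i=17 t=19 v=3: → [15,20); WM=20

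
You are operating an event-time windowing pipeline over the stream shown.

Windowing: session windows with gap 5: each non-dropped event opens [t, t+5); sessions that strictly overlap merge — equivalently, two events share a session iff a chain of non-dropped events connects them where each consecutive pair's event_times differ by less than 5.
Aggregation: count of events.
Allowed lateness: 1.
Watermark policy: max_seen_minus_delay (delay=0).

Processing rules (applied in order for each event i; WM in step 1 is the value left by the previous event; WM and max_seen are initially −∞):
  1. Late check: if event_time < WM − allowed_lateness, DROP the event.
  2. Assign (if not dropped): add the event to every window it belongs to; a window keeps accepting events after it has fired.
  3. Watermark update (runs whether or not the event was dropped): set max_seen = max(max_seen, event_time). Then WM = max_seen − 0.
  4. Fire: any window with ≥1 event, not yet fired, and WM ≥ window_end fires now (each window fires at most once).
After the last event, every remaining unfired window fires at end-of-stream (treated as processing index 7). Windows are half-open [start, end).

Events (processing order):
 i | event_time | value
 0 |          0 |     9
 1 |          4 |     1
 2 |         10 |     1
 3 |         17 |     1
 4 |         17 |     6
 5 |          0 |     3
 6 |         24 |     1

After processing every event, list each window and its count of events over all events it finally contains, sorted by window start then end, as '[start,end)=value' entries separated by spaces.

[0,9)=2 [10,15)=1 [17,22)=2 [24,29)=1

i=0 t=0 v=9: → [0,5); WM=0
i=1 t=4 v=1: → [0,9); WM=4
i=2 t=10 v=1: → [10,15); WM=10
i=3 t=17 v=1: → [17,22); WM=17
i=4 t=17 v=6: → [17,22); WM=17
i=5 t=0 v=3: DROP (t<17-1); WM=17
i=6 t=24 v=1: → [24,29); WM=24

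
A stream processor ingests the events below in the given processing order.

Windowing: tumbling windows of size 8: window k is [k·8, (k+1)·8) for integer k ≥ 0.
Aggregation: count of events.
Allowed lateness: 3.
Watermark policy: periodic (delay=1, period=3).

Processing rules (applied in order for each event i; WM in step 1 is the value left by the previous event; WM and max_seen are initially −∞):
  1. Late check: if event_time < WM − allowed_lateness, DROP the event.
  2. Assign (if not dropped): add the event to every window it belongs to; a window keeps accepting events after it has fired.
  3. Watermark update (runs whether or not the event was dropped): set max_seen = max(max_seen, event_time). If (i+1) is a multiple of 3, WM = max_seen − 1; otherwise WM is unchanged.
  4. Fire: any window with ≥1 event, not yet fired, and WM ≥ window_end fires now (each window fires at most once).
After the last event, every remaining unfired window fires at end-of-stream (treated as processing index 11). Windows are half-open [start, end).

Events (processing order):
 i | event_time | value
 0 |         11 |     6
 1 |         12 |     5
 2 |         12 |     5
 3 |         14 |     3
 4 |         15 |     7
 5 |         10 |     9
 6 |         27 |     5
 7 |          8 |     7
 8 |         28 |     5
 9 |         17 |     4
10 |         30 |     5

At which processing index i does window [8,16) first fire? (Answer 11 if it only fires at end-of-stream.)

8

i=0 t=11 v=6: → [8,16); WM=−∞
i=1 t=12 v=5: → [8,16); WM=−∞
i=2 t=12 v=5: → [8,16); WM=11
i=3 t=14 v=3: → [8,16); WM=11
i=4 t=15 v=7: → [8,16); WM=11
i=5 t=10 v=9: → [8,16); WM=14
i=6 t=27 v=5: → [24,32); WM=14
i=7 t=8 v=7: DROP (t<14-3); WM=14
i=8 t=28 v=5: → [24,32); WM=27; [8,16) fires=6
i=9 t=17 v=4: DROP (t<27-3); WM=27
i=10 t=30 v=5: → [24,32); WM=27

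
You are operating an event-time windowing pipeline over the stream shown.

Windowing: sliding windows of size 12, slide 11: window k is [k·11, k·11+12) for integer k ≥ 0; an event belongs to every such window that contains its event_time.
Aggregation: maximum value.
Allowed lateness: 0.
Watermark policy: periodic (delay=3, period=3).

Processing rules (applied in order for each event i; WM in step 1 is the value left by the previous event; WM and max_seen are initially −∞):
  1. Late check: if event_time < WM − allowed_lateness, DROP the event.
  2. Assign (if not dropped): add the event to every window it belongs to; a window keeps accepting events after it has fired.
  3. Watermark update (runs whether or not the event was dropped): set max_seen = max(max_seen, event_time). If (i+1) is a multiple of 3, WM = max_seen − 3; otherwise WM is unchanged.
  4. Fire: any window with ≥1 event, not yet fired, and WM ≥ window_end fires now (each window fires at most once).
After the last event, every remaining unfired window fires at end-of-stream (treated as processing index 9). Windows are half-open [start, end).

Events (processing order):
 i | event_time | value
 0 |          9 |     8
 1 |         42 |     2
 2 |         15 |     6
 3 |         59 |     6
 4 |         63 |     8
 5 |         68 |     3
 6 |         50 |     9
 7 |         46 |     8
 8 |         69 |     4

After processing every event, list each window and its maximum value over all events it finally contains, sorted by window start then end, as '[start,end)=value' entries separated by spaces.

[0,12)=8 [11,23)=6 [33,45)=2 [55,67)=8 [66,78)=4

i=0 t=9 v=8: → [0,12); WM=−∞
i=1 t=42 v=2: → [33,45); WM=−∞
i=2 t=15 v=6: → [11,23); WM=39; [0,12) fires=8 [11,23) fires=6
i=3 t=59 v=6: → [55,67); WM=39
i=4 t=63 v=8: → [55,67); WM=39
i=5 t=68 v=3: → [66,78); WM=65; [33,45) fires=2
i=6 t=50 v=9: DROP (t<65-0); WM=65
i=7 t=46 v=8: DROP (t<65-0); WM=65
i=8 t=69 v=4: → [66,78); WM=66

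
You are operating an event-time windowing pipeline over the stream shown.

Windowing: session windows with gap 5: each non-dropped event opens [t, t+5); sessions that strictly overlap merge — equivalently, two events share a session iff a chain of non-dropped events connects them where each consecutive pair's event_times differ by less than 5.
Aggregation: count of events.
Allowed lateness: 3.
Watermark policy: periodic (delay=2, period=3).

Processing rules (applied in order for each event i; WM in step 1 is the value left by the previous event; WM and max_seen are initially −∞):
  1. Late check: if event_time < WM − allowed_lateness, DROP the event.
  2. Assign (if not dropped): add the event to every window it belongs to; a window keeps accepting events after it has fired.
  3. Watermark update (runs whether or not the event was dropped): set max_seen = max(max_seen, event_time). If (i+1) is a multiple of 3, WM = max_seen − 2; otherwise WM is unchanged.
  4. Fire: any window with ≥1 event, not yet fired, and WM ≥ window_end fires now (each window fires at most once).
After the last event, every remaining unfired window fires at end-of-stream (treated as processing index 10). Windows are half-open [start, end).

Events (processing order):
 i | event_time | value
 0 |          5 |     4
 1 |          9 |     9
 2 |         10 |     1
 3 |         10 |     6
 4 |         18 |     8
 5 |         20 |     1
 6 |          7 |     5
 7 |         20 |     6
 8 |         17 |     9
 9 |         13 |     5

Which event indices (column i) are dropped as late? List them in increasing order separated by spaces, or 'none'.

i=0 t=5 v=4: → [5,10); WM=−∞
i=1 t=9 v=9: → [5,14); WM=−∞
i=2 t=10 v=1: → [5,15); WM=8
i=3 t=10 v=6: → [5,15); WM=8
i=4 t=18 v=8: → [18,23); WM=8
i=5 t=20 v=1: → [18,25); WM=18
i=6 t=7 v=5: DROP (t<18-3); WM=18
i=7 t=20 v=6: → [18,25); WM=18
i=8 t=17 v=9: → [17,25); WM=18
i=9 t=13 v=5: DROP (t<18-3); WM=18

6 9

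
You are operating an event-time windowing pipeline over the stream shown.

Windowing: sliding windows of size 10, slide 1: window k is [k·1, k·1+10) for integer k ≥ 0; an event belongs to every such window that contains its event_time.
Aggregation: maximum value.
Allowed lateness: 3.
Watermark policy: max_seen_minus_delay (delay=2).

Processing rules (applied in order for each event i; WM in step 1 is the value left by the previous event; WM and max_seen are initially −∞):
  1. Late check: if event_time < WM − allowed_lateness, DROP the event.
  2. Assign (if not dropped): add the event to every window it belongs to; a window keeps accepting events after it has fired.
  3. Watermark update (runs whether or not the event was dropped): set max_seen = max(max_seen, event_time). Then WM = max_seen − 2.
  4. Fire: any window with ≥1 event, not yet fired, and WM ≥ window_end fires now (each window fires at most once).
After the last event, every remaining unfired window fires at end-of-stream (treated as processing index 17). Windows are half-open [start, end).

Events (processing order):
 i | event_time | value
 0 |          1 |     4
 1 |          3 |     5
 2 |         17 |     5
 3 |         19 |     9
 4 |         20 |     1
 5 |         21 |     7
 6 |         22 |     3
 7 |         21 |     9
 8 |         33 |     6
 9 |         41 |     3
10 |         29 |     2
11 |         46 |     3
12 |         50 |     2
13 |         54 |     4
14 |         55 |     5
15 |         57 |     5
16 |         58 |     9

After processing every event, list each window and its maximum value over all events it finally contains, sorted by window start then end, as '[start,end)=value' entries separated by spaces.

[0,10)=5 [1,11)=5 [2,12)=5 [3,13)=5 [8,18)=5 [9,19)=5 [10,20)=9 [11,21)=9 [12,22)=9 [13,23)=9 [14,24)=9 [15,25)=9 [16,26)=9 [17,27)=9 [18,28)=9 [19,29)=9 [20,30)=9 [21,31)=9 [22,32)=3 [24,34)=6 [25,35)=6 [26,36)=6 [27,37)=6 [28,38)=6 [29,39)=6 [30,40)=6 [31,41)=6 [32,42)=6 [33,43)=6 [34,44)=3 [35,45)=3 [36,46)=3 [37,47)=3 [38,48)=3 [39,49)=3 [40,50)=3 [41,51)=3 [42,52)=3 [43,53)=3 [44,54)=3 [45,55)=4 [46,56)=5 [47,57)=5 [48,58)=5 [49,59)=9 [50,60)=9 [51,61)=9 [52,62)=9 [53,63)=9 [54,64)=9 [55,65)=9 [56,66)=9 [57,67)=9 [58,68)=9

i=0 t=1 v=4: → [1,11),[0,10); WM=-1
i=1 t=3 v=5: → [3,13),[2,12),[1,11),[0,10); WM=1
i=2 t=17 v=5: → [17,27),[16,26),[15,25),[14,24),[13,23),[12,22),[11,21),[10,20),[9,19),[8,18); WM=15; [0,10) fires=5 [1,11) fires=5 [2,12) fires=5 [3,13) fires=5
i=3 t=19 v=9: → [19,29),[18,28),[17,27),[16,26),[15,25),[14,24),[13,23),[12,22),[11,21),[10,20); WM=17
i=4 t=20 v=1: → [20,30),[19,29),[18,28),[17,27),[16,26),[15,25),[14,24),[13,23),[12,22),[11,21); WM=18; [8,18) fires=5
i=5 t=21 v=7: → [21,31),[20,30),[19,29),[18,28),[17,27),[16,26),[15,25),[14,24),[13,23),[12,22); WM=19; [9,19) fires=5
i=6 t=22 v=3: → [22,32),[21,31),[20,30),[19,29),[18,28),[17,27),[16,26),[15,25),[14,24),[13,23); WM=20; [10,20) fires=9
i=7 t=21 v=9: → [21,31),[20,30),[19,29),[18,28),[17,27),[16,26),[15,25),[14,24),[13,23),[12,22); WM=20
i=8 t=33 v=6: → [33,43),[32,42),[31,41),[30,40),[29,39),[28,38),[27,37),[26,36),[25,35),[24,34); WM=31; [11,21) fires=9 [12,22) fires=9 [13,23) fires=9 [14,24) fires=9 [15,25) fires=9 [16,26) fires=9 [17,27) fires=9 [18,28) fires=9 [19,29) fires=9 [20,30) fires=9 [21,31) fires=9
i=9 t=41 v=3: → [41,51),[40,50),[39,49),[38,48),[37,47),[36,46),[35,45),[34,44),[33,43),[32,42); WM=39; [22,32) fires=3 [24,34) fires=6 [25,35) fires=6 [26,36) fires=6 [27,37) fires=6 [28,38) fires=6 [29,39) fires=6
i=10 t=29 v=2: DROP (t<39-3); WM=39
i=11 t=46 v=3: → [46,56),[45,55),[44,54),[43,53),[42,52),[41,51),[40,50),[39,49),[38,48),[37,47); WM=44; [30,40) fires=6 [31,41) fires=6 [32,42) fires=6 [33,43) fires=6 [34,44) fires=3
i=12 t=50 v=2: → [50,60),[49,59),[48,58),[47,57),[46,56),[45,55),[44,54),[43,53),[42,52),[41,51); WM=48; [35,45) fires=3 [36,46) fires=3 [37,47) fires=3 [38,48) fires=3
i=13 t=54 v=4: → [54,64),[53,63),[52,62),[51,61),[50,60),[49,59),[48,58),[47,57),[46,56),[45,55); WM=52; [39,49) fires=3 [40,50) fires=3 [41,51) fires=3 [42,52) fires=3
i=14 t=55 v=5: → [55,65),[54,64),[53,63),[52,62),[51,61),[50,60),[49,59),[48,58),[47,57),[46,56); WM=53; [43,53) fires=3
i=15 t=57 v=5: → [57,67),[56,66),[55,65),[54,64),[53,63),[52,62),[51,61),[50,60),[49,59),[48,58); WM=55; [44,54) fires=3 [45,55) fires=4
i=16 t=58 v=9: → [58,68),[57,67),[56,66),[55,65),[54,64),[53,63),[52,62),[51,61),[50,60),[49,59); WM=56; [46,56) fires=5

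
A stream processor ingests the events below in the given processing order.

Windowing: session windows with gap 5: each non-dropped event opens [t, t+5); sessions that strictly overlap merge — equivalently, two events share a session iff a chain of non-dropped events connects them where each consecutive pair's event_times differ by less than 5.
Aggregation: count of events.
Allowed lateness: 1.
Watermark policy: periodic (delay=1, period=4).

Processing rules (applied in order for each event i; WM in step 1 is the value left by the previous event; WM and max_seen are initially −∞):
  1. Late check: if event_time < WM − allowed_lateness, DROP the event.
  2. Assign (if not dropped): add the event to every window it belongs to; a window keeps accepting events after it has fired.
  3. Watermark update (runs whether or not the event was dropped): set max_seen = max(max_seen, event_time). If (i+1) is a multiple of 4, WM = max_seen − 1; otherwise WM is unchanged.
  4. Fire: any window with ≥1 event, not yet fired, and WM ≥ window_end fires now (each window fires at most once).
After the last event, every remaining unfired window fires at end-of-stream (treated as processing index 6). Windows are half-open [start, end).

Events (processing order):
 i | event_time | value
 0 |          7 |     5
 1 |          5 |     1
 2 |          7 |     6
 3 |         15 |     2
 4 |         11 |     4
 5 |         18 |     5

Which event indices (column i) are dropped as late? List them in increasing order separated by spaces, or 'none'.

4

i=0 t=7 v=5: → [7,12); WM=−∞
i=1 t=5 v=1: → [5,12); WM=−∞
i=2 t=7 v=6: → [5,12); WM=−∞
i=3 t=15 v=2: → [15,20); WM=14
i=4 t=11 v=4: DROP (t<14-1); WM=14
i=5 t=18 v=5: → [15,23); WM=14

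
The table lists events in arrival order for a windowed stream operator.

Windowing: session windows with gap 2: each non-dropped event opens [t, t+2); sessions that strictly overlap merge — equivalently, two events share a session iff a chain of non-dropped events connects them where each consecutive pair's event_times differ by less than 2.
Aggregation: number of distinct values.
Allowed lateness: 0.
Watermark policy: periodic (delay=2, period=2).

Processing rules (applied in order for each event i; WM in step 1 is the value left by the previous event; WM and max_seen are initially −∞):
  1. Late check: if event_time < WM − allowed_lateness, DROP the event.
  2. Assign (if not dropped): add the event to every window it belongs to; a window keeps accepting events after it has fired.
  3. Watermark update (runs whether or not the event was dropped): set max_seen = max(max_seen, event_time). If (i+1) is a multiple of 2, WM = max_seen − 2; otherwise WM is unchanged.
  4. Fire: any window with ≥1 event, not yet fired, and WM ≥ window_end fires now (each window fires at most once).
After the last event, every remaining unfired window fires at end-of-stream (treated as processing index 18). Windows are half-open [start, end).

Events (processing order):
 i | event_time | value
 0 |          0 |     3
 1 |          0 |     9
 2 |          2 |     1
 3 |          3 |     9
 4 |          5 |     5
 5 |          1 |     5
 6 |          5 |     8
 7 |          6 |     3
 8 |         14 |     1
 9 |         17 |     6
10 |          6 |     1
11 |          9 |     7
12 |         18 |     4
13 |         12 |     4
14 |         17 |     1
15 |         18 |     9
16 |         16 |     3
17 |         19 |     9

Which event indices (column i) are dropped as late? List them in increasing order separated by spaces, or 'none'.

10 11 13

i=0 t=0 v=3: → [0,2); WM=−∞
i=1 t=0 v=9: → [0,2); WM=-2
i=2 t=2 v=1: → [2,4); WM=-2
i=3 t=3 v=9: → [2,5); WM=1
i=4 t=5 v=5: → [5,7); WM=1
i=5 t=1 v=5: → [0,5); WM=3
i=6 t=5 v=8: → [5,7); WM=3
i=7 t=6 v=3: → [5,8); WM=4
i=8 t=14 v=1: → [14,16); WM=4
i=9 t=17 v=6: → [17,19); WM=15
i=10 t=6 v=1: DROP (t<15-0); WM=15
i=11 t=9 v=7: DROP (t<15-0); WM=15
i=12 t=18 v=4: → [17,20); WM=15
i=13 t=12 v=4: DROP (t<15-0); WM=16
i=14 t=17 v=1: → [17,20); WM=16
i=15 t=18 v=9: → [17,20); WM=16
i=16 t=16 v=3: → [16,20); WM=16
i=17 t=19 v=9: → [16,21); WM=17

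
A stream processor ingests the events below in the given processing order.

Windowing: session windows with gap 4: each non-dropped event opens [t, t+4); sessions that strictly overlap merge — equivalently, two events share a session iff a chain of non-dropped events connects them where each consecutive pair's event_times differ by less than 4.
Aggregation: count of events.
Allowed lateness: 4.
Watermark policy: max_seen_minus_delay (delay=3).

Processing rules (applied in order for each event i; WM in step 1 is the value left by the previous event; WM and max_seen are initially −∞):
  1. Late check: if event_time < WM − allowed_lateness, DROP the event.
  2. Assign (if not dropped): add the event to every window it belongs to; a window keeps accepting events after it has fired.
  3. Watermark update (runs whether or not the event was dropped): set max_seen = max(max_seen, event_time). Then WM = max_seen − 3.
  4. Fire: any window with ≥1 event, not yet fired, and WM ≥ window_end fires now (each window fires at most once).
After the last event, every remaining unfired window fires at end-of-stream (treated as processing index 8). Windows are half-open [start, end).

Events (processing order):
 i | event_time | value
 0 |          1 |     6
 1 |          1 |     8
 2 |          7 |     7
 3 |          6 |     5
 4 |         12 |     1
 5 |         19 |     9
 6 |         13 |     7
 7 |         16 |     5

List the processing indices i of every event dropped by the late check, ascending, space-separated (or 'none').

i=0 t=1 v=6: → [1,5); WM=-2
i=1 t=1 v=8: → [1,5); WM=-2
i=2 t=7 v=7: → [7,11); WM=4
i=3 t=6 v=5: → [6,11); WM=4
i=4 t=12 v=1: → [12,16); WM=9
i=5 t=19 v=9: → [19,23); WM=16
i=6 t=13 v=7: → [12,17); WM=16
i=7 t=16 v=5: → [12,23); WM=16

none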